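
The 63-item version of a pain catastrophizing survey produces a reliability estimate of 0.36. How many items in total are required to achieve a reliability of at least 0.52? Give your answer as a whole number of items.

122

Rearranging the Spearman-Brown formula for n,
n = r_target (1 − r_old) / [ r_old (1 − r_target) ]
n = 0.52 × (1 − 0.36) / [ 0.36 × (1 − 0.52) ]
  = 0.3328 / 0.1728 = 1.9259
1.9259 × 63 = 121.33 → 122 items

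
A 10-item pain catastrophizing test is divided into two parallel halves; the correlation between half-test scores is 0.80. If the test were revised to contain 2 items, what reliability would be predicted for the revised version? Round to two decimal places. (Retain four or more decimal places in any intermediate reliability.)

0.62

Spearman-Brown correction (n = 2): r_full = 2·0.80/(1 + 0.80) = 0.8889
Then adjust to 2 items: n = 2/10 = 0.2000
r_new = n·r_full / (1 + (n − 1)·r_full) = 0.1778 / 0.2889 ≈ 0.6154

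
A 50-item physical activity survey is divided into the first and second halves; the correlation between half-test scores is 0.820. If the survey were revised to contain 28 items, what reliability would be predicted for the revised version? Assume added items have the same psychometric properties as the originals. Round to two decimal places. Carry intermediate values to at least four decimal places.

Spearman-Brown correction (n = 2): r_full = 2·0.820/(1 + 0.820) = 0.9011
Length factor from 50 to 28 items: n = 28/50 = 0.5600
r_new = n·r_full / (1 + (n − 1)·r_full) = 0.5046 / 0.6035 ≈ 0.8361

0.84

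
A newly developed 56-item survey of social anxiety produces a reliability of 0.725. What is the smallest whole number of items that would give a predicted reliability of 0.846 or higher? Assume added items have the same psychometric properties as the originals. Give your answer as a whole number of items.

117

n = 0.846 × (1 − 0.725) / [ 0.725 × (1 − 0.846) ]
  = 0.232650 / 0.111650 = 2.0837
Items needed = n × 56 = 2.0837 × 56 ≈ 116.69 → round up to 117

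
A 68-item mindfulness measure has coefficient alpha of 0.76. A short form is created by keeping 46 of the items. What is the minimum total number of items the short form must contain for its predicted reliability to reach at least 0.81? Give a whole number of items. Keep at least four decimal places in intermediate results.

92

First, r for the 46-item form: n = 46/68 = 0.6765, so r_46 = 0.6765·0.76/(1 + (0.6765 − 1)·0.76) = 0.6818
Then solve for n' with r_old = 0.6818, r_target = 0.81: n' = 0.81(1 − 0.6818)/[0.6818(1 − 0.81)] = 1.9896
Items = 1.9896 × 46 ≈ 91.52 → 92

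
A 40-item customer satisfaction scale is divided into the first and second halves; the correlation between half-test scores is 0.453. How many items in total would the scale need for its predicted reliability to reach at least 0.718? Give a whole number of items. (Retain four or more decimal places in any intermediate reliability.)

Corrected full-test reliability: r_full = 2 × 0.453 / (1 + 0.453) ≈ 0.6235
Solve Spearman-Brown for n: n = 0.718(1 − 0.6235) / [0.6235(1 − 0.718)] = 1.5375
Required items = 1.5375 × 40 = 61.50, so 62 items.

62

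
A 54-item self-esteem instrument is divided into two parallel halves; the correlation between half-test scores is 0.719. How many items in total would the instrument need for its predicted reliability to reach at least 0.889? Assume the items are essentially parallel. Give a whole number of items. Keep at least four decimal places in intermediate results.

r_full = 2(0.719)/(1 + 0.719) = 0.8365
Solve Spearman-Brown for n: n = 0.889(1 − 0.8365) / [0.8365(1 − 0.889)] = 1.5654
Required items = 1.5654 × 54 = 84.53, so 85 items.

85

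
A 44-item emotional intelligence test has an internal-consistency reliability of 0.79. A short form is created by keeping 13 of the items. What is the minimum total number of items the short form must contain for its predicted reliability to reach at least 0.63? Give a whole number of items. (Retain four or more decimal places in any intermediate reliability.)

First, r for the 13-item form: n = 13/44 = 0.2955, so r_13 = 0.2955·0.79/(1 + (0.2955 − 1)·0.79) = 0.5264
Length factor from the short form to reach 0.63: n' = 0.63(1 − 0.5264) / [0.5264(1 − 0.63)] ≈ 1.5319
Total items = 1.5319 × 13 = 19.91, rounded up to 20.

20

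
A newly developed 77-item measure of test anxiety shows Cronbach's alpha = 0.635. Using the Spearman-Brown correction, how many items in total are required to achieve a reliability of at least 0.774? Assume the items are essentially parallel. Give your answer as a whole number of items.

Spearman-Brown solved for the length factor n:
n = r_target (1 − r_old) / [ r_old (1 − r_target) ]
n = 0.774(1 − 0.635) / [0.635(1 − 0.774)]
n = 0.282510 / 0.143510 ≈ 1.9686
1.9686 × 77 = 151.58 → 152 items

152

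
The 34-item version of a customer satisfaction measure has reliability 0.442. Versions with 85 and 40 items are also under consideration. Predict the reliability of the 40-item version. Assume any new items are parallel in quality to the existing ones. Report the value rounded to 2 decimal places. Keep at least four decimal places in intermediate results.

The 85-item form is not needed; work directly from the 34-item form with n = 40/34 = 1.1765.
r_{40} = n·r / (1 + (n − 1)·r) = 0.5200 / 1.0780 ≈ 0.4824

0.48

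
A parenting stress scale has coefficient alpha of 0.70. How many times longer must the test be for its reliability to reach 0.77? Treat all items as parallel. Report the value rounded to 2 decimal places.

1.43

Invert Spearman-Brown to solve for n:
n = r_target (1 − r_old) / [ r_old (1 − r_target) ]
n = 0.77 × (1 − 0.70) / [ 0.70 × (1 − 0.77) ]
  = 0.2310 / 0.1610 = 1.4348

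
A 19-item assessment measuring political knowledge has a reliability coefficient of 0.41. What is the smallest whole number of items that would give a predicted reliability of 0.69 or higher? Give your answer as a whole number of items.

61

Invert Spearman-Brown to solve for n:
n = r*(1 − r) / [ r (1 − r*) ]
n = 0.69(1 − 0.41) / [0.41(1 − 0.69)]
n = 0.4071 / 0.1271 ≈ 3.2030
3.2030 × 19 = 60.86 → 61 items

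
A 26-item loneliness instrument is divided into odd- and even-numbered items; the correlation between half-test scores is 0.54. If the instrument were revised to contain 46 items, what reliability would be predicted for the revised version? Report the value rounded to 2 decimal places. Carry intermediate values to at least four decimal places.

Full-test reliability from the split-half r: r_full = 2(0.54)/(1 + 0.54) = 0.7013
Then adjust to 46 items: n = 46/26 = 1.7692
r_new = n·r_full / (1 + (n − 1)·r_full) = 1.2407 / 1.5394 ≈ 0.8060

0.81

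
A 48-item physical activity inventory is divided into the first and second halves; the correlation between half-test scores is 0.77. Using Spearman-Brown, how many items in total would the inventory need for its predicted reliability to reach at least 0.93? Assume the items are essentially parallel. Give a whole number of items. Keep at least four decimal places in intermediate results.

96

Corrected full-test reliability: r_full = 2 × 0.77 / (1 + 0.77) ≈ 0.8701
n = r_tgt(1 − r_full) / [r_full(1 − r_tgt)] = 0.93 × 0.1299 / (0.8701 × 0.07) ≈ 1.9835
Required items = 1.9835 × 48 = 95.21, so 96 items.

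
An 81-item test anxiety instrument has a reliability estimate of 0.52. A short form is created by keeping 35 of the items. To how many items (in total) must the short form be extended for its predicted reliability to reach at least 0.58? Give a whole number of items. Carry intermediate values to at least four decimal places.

104

First, r for the 35-item form: n = 35/81 = 0.4321, so r_35 = 0.4321·0.52/(1 + (0.4321 − 1)·0.52) = 0.3189
Length factor from the short form to reach 0.58: n' = 0.58(1 − 0.3189) / [0.3189(1 − 0.58)] ≈ 2.9494
Total items = 2.9494 × 35 = 103.23, rounded up to 104.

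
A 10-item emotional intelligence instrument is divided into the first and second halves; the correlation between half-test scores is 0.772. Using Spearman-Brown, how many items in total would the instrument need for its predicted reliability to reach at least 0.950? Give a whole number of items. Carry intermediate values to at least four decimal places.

r_full = 2(0.772)/(1 + 0.772) = 0.8713
Solve Spearman-Brown for n: n = 0.950(1 − 0.8713) / [0.8713(1 − 0.950)] = 2.8065
Required items = 2.8065 × 10 = 28.07, so 29 items.

29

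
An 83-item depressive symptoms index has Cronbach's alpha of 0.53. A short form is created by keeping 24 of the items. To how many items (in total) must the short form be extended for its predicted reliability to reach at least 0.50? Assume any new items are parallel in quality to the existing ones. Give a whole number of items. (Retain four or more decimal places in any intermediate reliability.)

First, r for the 24-item form: n = 24/83 = 0.2892, so r_24 = 0.2892·0.53/(1 + (0.2892 − 1)·0.53) = 0.2459
Length factor from the short form to reach 0.50: n' = 0.50(1 − 0.2459) / [0.2459(1 − 0.50)] ≈ 3.0667
Items = 3.0667 × 24 ≈ 73.60 → 74

74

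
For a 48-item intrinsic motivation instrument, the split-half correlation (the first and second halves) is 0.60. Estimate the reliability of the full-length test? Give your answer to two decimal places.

0.75

r_full = 2r_hh / (1 + r_hh) = 2 × 0.60 / (1 + 0.60)
r_full = 1.2000 / 1.6000 ≈ 0.7500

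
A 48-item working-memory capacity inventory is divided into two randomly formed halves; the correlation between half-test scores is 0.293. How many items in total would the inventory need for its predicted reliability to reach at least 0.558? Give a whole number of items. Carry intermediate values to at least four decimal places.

r_full = 2(0.293)/(1 + 0.293) = 0.4532
Solve Spearman-Brown for n: n = 0.558(1 − 0.4532) / [0.4532(1 − 0.558)] = 1.5232
Items = 1.5232 × 48 ≈ 73.11 → 74

74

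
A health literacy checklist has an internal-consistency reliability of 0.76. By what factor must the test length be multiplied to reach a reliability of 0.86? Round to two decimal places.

1.94

Spearman-Brown solved for the length factor n:
n = r_target (1 − r_old) / [ r_old (1 − r_target) ]
n = 0.86(1 − 0.76) / [0.76(1 − 0.86)]
  = 0.2064 / 0.1064 = 1.9398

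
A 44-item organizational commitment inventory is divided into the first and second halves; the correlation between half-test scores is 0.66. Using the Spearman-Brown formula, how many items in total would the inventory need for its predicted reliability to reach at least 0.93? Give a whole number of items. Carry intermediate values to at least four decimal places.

151

r_full = 2(0.66)/(1 + 0.66) = 0.7952
Solve Spearman-Brown for n: n = 0.93(1 − 0.7952) / [0.7952(1 − 0.93)] = 3.4217
Required items = 3.4217 × 44 = 150.55, so 151 items.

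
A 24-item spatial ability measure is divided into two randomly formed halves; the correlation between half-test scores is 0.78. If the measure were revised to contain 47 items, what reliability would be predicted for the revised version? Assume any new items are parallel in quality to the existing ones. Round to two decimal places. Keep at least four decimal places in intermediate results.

0.93

Spearman-Brown correction (n = 2): r_full = 2·0.78/(1 + 0.78) = 0.8764
Then adjust to 47 items: n = 47/24 = 1.9583
r_new = n·r_full / (1 + (n − 1)·r_full) = 1.7163 / 1.8399 ≈ 0.9328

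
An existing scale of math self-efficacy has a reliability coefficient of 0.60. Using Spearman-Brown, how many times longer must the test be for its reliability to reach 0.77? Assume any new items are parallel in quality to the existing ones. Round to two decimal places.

2.23

Spearman-Brown solved for the length factor n:
n = r*(1 − r) / [ r (1 − r*) ]
n = 0.77(1 − 0.60) / [0.60(1 − 0.77)]
  = 0.3080 / 0.1380 = 2.2319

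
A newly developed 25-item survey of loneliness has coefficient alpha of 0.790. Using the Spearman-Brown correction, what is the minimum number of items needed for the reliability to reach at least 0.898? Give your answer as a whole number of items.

59

Rearranging the Spearman-Brown formula for n,
n = r*(1 − r) / [ r (1 − r*) ]
n = 0.898 × (1 − 0.790) / [ 0.790 × (1 − 0.898) ]
  = 0.188580 / 0.080580 = 2.3403
So the test needs 2.3403 × 25 ≈ 58.51 items; rounding up, 59.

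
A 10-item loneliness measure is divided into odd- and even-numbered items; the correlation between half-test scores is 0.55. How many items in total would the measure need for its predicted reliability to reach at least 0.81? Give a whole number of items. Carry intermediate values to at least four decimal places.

18

r_full = 2(0.55)/(1 + 0.55) = 0.7097
Solve Spearman-Brown for n: n = 0.81(1 − 0.7097) / [0.7097(1 − 0.81)] = 1.7438
Items = 1.7438 × 10 ≈ 17.44 → 18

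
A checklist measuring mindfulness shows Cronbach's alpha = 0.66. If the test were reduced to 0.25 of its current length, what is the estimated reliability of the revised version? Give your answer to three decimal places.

r_new = 0.25·0.66 / [1 + (0.25 − 1)·0.66]
r_new = 0.1650 / 0.5050 ≈ 0.3267

0.327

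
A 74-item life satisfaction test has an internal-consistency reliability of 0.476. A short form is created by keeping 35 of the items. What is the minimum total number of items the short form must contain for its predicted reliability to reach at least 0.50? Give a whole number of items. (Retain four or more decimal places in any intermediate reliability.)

82

Short-form reliability: n = 35/74 = 0.4730; r_35 = n·r/(1+(n−1)r) ≈ 0.3005
Length factor from the short form to reach 0.50: n' = 0.50(1 − 0.3005) / [0.3005(1 − 0.50)] ≈ 2.3278
Total items = 2.3278 × 35 = 81.47, rounded up to 82.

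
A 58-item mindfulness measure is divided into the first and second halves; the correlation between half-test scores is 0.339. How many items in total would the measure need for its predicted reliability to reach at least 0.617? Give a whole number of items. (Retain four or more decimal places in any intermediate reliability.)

92

r_full = 2(0.339)/(1 + 0.339) = 0.5063
n = r_tgt(1 − r_full) / [r_full(1 − r_tgt)] = 0.617 × 0.4937 / (0.5063 × 0.383) ≈ 1.5709
Required items = 1.5709 × 58 = 91.11, so 92 items.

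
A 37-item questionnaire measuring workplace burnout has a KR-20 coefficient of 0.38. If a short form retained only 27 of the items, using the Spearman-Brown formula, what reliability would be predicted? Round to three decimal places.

The new length is 27/37 = 0.7297 times the old.
Spearman-Brown: r_new = n·r / (1 + (n − 1)·r)
r_new = 0.7297·0.38 / [1 + (0.7297 − 1)·0.38]
     = 0.2773 / 0.8973 = 0.3090

0.309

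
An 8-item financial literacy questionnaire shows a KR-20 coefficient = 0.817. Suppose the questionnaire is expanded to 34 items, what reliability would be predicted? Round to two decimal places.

0.95

The new length is 34/8 = 4.25 times the old.
r_new = 4.25·0.817 / [1 + (4.25 − 1)·0.817]
     = 3.4722 / 3.6552 = 0.9499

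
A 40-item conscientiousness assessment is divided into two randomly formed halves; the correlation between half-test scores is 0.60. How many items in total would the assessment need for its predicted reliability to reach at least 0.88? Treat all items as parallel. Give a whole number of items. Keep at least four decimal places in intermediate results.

Corrected full-test reliability: r_full = 2 × 0.60 / (1 + 0.60) ≈ 0.7500
Solve Spearman-Brown for n: n = 0.88(1 − 0.7500) / [0.7500(1 − 0.88)] = 2.4444
Required items = 2.4444 × 40 = 97.78, so 98 items.

98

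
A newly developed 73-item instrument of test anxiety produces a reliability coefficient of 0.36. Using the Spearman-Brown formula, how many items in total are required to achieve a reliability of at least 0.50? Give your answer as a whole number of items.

130

n = 0.50 × (1 − 0.36) / [ 0.36 × (1 − 0.50) ]
n = 0.3200 / 0.1800 ≈ 1.7778
1.7778 × 73 = 129.78 → 130 items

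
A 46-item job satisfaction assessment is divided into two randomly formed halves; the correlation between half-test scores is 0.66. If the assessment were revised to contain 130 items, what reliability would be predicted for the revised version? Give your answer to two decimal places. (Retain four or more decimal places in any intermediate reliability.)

0.92

Spearman-Brown correction (n = 2): r_full = 2·0.66/(1 + 0.66) = 0.7952
Then adjust to 130 items: n = 130/46 = 2.8261
r_new = n·r_full / (1 + (n − 1)·r_full) = 2.2473 / 2.4521 ≈ 0.9165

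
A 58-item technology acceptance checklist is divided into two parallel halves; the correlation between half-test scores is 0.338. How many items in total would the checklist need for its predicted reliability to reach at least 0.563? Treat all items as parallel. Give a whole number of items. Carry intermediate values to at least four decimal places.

r_full = 2(0.338)/(1 + 0.338) = 0.5052
Solve Spearman-Brown for n: n = 0.563(1 − 0.5052) / [0.5052(1 − 0.563)] = 1.2618
Required items = 1.2618 × 58 = 73.18, so 74 items.

74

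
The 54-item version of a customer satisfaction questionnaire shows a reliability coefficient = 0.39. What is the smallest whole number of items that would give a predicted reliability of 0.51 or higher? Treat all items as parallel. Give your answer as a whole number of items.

Rearranging the Spearman-Brown formula for n,
n = r_target (1 − r_old) / [ r_old (1 − r_target) ]
n = 0.51(1 − 0.39) / [0.39(1 − 0.51)]
n = 0.3111 / 0.1911 ≈ 1.6279
So the test needs 1.6279 × 54 ≈ 87.91 items; rounding up, 88.

88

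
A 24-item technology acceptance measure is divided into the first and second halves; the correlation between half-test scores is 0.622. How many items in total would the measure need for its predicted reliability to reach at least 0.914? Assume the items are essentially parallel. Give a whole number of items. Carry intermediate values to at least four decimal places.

r_full = 2(0.622)/(1 + 0.622) = 0.7670
Solve Spearman-Brown for n: n = 0.914(1 − 0.7670) / [0.7670(1 − 0.914)] = 3.2286
Required items = 3.2286 × 24 = 77.49, so 78 items.

78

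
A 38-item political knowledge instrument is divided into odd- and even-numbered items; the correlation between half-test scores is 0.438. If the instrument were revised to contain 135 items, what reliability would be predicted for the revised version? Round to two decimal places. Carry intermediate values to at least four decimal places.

0.85

Spearman-Brown correction (n = 2): r_full = 2·0.438/(1 + 0.438) = 0.6092
Length factor from 38 to 135 items: n = 135/38 = 3.5526
r_new = n·r_full / (1 + (n − 1)·r_full) = 2.1642 / 2.5550 ≈ 0.8470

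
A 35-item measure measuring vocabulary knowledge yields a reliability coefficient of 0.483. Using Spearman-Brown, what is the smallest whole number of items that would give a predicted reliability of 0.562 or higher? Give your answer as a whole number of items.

Rearranging the Spearman-Brown formula for n,
n = r_target (1 − r_old) / [ r_old (1 − r_target) ]
n = 0.562 × (1 − 0.483) / [ 0.483 × (1 − 0.562) ]
n = 0.290554 / 0.211554 ≈ 1.3734
So the test needs 1.3734 × 35 ≈ 48.07 items; rounding up, 49.

49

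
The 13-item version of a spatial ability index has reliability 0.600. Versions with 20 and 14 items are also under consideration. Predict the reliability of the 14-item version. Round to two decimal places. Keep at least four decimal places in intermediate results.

0.62

The 20-item form is not needed; work directly from the 13-item form with n = 14/13 = 1.0769.
r_{14} = n·r / (1 + (n − 1)·r) = 0.6461 / 1.0461 ≈ 0.6176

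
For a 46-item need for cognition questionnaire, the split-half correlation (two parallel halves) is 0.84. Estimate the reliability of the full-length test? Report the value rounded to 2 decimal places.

r_full = 2r_hh / (1 + r_hh) = 2 × 0.84 / (1 + 0.84)
r_full = 1.6800 / 1.8400 ≈ 0.9130

0.91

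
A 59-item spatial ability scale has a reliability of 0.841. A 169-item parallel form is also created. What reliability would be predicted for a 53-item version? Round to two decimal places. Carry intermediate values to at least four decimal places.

0.83

The 169-item form is not needed; work directly from the 59-item form with n = 53/59 = 0.8983.
r_{53} = n·r / (1 + (n − 1)·r) = 0.7555 / 0.9145 ≈ 0.8261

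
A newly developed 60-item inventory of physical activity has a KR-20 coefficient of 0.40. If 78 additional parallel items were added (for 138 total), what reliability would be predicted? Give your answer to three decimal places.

Length ratio n = 138/60 = 2.3
By Spearman-Brown, r_new = n r / (1 + (n − 1) r).
r_new = (2.3 × 0.40) / (1 + (2.3 − 1) × 0.40)
r_new = 0.9200 / 1.5200 ≈ 0.6053

0.605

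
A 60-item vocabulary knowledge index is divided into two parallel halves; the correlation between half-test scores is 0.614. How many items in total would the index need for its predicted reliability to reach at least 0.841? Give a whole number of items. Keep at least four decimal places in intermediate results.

100

r_full = 2(0.614)/(1 + 0.614) = 0.7608
Solve Spearman-Brown for n: n = 0.841(1 − 0.7608) / [0.7608(1 − 0.841)] = 1.6630
Items = 1.6630 × 60 ≈ 99.78 → 100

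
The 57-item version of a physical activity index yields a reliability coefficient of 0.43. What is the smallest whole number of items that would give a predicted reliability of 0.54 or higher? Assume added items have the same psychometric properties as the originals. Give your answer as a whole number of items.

89

Spearman-Brown solved for the length factor n:
n = r*(1 − r) / [ r (1 − r*) ]
n = 0.54(1 − 0.43) / [0.43(1 − 0.54)]
n = 0.3078 / 0.1978 ≈ 1.5561
1.5561 × 57 = 88.70 → 89 items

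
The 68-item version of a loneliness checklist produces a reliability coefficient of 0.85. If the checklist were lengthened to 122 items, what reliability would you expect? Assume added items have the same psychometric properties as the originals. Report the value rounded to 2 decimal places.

0.91

n = 122/68 = 1.7941
Apply the Spearman-Brown prophecy formula, r' = nr / [1 + (n − 1)r]:
r_new = (1.7941 × 0.85) / (1 + (1.7941 − 1) × 0.85)
     = 1.5250 / 1.6750 = 0.9104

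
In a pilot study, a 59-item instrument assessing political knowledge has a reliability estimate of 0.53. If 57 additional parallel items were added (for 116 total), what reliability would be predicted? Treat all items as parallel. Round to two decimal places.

0.69

Length ratio n = 116/59 = 1.9661
Apply the Spearman-Brown prophecy formula, r' = nr / [1 + (n − 1)r]:
r_new = (1.9661 × 0.53) / (1 + (1.9661 − 1) × 0.53)
     = 1.0420 / 1.5120 = 0.6892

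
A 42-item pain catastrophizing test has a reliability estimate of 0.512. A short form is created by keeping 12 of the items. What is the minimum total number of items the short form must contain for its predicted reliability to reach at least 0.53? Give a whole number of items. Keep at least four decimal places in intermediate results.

Short-form reliability: n = 12/42 = 0.2857; r_12 = n·r/(1+(n−1)r) ≈ 0.2306
Then solve for n' with r_old = 0.2306, r_target = 0.53: n' = 0.53(1 − 0.2306)/[0.2306(1 − 0.53)] = 3.7625
Items = 3.7625 × 12 ≈ 45.15 → 46

46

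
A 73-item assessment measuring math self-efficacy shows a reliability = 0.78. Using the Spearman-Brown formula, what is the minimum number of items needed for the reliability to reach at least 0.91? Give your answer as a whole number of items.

Spearman-Brown solved for the length factor n:
n = r*(1 − r) / [ r (1 − r*) ]
n = 0.91(1 − 0.78) / [0.78(1 − 0.91)]
n = 0.2002 / 0.0702 ≈ 2.8519
So the test needs 2.8519 × 73 ≈ 208.19 items; rounding up, 209.

209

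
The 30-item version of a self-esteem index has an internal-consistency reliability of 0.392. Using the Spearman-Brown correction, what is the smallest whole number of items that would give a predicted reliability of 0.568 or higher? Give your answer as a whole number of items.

Rearranging the Spearman-Brown formula for n,
n = r*(1 − r) / [ r (1 − r*) ]
n = 0.568(1 − 0.392) / [0.392(1 − 0.568)]
n = 0.345344 / 0.169344 ≈ 2.0393
Items needed = n × 30 = 2.0393 × 30 ≈ 61.18 → round up to 62

62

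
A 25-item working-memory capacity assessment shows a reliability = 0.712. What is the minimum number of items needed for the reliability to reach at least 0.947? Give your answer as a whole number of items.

181

Rearranging the Spearman-Brown formula for n,
n = r*(1 − r) / [ r (1 − r*) ]
n = 0.947(1 − 0.712) / [0.712(1 − 0.947)]
n = 0.272736 / 0.037736 ≈ 7.2275
Items needed = n × 25 = 7.2275 × 25 ≈ 180.69 → round up to 181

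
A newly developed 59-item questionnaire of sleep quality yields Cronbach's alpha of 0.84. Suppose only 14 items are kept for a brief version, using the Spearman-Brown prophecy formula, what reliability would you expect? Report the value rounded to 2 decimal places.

0.55

n = 14/59 = 0.2373
By Spearman-Brown, r_new = n r / (1 + (n − 1) r).
r_new = 0.2373·0.84 / [1 + (0.2373 − 1)·0.84]
     = 0.1993 / 0.3593 = 0.5547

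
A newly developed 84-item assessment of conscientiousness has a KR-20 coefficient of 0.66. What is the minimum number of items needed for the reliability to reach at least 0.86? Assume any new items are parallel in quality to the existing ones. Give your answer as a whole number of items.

Invert Spearman-Brown to solve for n:
n = r_target (1 − r_old) / [ r_old (1 − r_target) ]
n = 0.86 × (1 − 0.66) / [ 0.66 × (1 − 0.86) ]
n = 0.2924 / 0.0924 ≈ 3.1645
So the test needs 3.1645 × 84 ≈ 265.82 items; rounding up, 266.

266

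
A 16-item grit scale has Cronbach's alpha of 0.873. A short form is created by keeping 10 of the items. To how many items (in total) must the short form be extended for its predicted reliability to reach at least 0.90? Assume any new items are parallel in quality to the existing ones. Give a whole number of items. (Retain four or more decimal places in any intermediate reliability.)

Short-form reliability: n = 10/16 = 0.6250; r_10 = n·r/(1+(n−1)r) ≈ 0.8112
Length factor from the short form to reach 0.90: n' = 0.90(1 − 0.8112) / [0.8112(1 − 0.90)] ≈ 2.0947
Total items = 2.0947 × 10 = 20.95, rounded up to 21.

21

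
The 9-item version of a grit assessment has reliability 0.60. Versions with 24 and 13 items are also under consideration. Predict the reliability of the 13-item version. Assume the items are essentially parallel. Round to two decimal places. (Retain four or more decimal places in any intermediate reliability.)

0.68

Only the ratio of lengths matters: n = 13/9 = 1.4444
r_{13} = n·r / (1 + (n − 1)·r) = 0.8666 / 1.2666 ≈ 0.6842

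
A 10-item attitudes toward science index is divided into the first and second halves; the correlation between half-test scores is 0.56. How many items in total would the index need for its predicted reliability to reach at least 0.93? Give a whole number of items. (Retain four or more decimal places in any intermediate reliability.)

r_full = 2(0.56)/(1 + 0.56) = 0.7179
n = r_tgt(1 − r_full) / [r_full(1 − r_tgt)] = 0.93 × 0.2821 / (0.7179 × 0.07) ≈ 5.2206
Required items = 5.2206 × 10 = 52.21, so 53 items.

53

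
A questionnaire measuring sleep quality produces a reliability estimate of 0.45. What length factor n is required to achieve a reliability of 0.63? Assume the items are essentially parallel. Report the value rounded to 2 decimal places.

2.08

n = 0.63(1 − 0.45) / [0.45(1 − 0.63)]
  = 0.3465 / 0.1665 = 2.0811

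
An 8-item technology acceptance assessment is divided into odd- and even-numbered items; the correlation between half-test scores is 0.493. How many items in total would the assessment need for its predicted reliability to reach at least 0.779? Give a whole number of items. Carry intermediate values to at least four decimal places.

15

Corrected full-test reliability: r_full = 2 × 0.493 / (1 + 0.493) ≈ 0.6604
Solve Spearman-Brown for n: n = 0.779(1 − 0.6604) / [0.6604(1 − 0.779)] = 1.8126
Required items = 1.8126 × 8 = 14.50, so 15 items.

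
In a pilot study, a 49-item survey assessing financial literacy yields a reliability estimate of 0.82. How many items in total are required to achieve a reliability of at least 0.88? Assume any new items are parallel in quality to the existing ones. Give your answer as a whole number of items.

n = [0.88 × 0.18] / [0.82 × 0.12]
  = 0.1584 / 0.0984 = 1.6098
1.6098 × 49 = 78.88 → 79 items

79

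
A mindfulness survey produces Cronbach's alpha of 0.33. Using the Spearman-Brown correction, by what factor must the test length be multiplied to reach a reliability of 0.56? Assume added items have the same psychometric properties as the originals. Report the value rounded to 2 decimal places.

Spearman-Brown solved for the length factor n:
n = r*(1 − r) / [ r (1 − r*) ]
n = 0.56 × (1 − 0.33) / [ 0.33 × (1 − 0.56) ]
n = 0.3752 / 0.1452 ≈ 2.5840

2.58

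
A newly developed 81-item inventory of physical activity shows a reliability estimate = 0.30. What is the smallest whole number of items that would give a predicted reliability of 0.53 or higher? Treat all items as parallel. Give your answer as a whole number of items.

n = 0.53 × (1 − 0.30) / [ 0.30 × (1 − 0.53) ]
  = 0.3710 / 0.1410 = 2.6312
2.6312 × 81 = 213.13 → 214 items

214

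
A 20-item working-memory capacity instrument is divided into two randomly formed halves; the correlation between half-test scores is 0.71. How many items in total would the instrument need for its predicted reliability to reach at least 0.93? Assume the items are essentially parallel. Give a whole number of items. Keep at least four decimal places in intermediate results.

r_full = 2(0.71)/(1 + 0.71) = 0.8304
n = r_tgt(1 − r_full) / [r_full(1 − r_tgt)] = 0.93 × 0.1696 / (0.8304 × 0.07) ≈ 2.7135
Items = 2.7135 × 20 ≈ 54.27 → 55

55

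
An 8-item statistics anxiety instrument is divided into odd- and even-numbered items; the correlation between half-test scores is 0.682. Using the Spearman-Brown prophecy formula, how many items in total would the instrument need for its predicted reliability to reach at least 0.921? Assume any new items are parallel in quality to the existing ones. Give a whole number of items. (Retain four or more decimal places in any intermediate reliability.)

22

r_full = 2(0.682)/(1 + 0.682) = 0.8109
n = r_tgt(1 − r_full) / [r_full(1 − r_tgt)] = 0.921 × 0.1891 / (0.8109 × 0.079) ≈ 2.7187
Required items = 2.7187 × 8 = 21.75, so 22 items.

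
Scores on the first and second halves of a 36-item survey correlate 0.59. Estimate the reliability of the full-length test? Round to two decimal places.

Apply the Spearman-Brown correction with n = 2:
r_full = 2(0.59) / (1 + 0.59)
r_full = 1.1800 / 1.5900 ≈ 0.7421

0.74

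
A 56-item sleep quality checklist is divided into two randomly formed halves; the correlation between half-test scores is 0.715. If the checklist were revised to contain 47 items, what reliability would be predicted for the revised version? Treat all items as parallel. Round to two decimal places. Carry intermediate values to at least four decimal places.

0.81

Spearman-Brown correction (n = 2): r_full = 2·0.715/(1 + 0.715) = 0.8338
Then adjust to 47 items: n = 47/56 = 0.8393
r_new = n·r_full / (1 + (n − 1)·r_full) = 0.6998 / 0.8660 ≈ 0.8081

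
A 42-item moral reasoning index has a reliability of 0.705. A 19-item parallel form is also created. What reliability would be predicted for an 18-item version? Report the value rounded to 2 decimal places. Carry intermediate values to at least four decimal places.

0.51

Only the ratio of lengths matters: n = 18/42 = 0.4286
r_{18} = n·r / (1 + (n − 1)·r) = 0.3022 / 0.5972 ≈ 0.5060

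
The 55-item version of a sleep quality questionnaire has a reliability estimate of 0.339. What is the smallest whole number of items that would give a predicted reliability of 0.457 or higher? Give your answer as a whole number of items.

91

n = 0.457 × (1 − 0.339) / [ 0.339 × (1 − 0.457) ]
n = 0.302077 / 0.184077 ≈ 1.6410
1.6410 × 55 = 90.25 → 91 items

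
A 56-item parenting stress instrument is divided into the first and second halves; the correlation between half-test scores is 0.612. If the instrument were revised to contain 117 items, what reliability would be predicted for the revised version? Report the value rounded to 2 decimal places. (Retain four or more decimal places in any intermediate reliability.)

First correct the split-half correlation to full-test reliability: r_full = 2 × 0.612 / (1 + 0.612) ≈ 0.7593
Length factor from 56 to 117 items: n = 117/56 = 2.0893
r_new = n·r_full / (1 + (n − 1)·r_full) = 1.5864 / 1.8271 ≈ 0.8683

0.87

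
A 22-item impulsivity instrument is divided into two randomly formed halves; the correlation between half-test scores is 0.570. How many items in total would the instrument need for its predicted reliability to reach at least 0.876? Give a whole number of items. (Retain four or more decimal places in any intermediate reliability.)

r_full = 2(0.570)/(1 + 0.570) = 0.7261
n = r_tgt(1 − r_full) / [r_full(1 − r_tgt)] = 0.876 × 0.2739 / (0.7261 × 0.124) ≈ 2.6649
Required items = 2.6649 × 22 = 58.63, so 59 items.

59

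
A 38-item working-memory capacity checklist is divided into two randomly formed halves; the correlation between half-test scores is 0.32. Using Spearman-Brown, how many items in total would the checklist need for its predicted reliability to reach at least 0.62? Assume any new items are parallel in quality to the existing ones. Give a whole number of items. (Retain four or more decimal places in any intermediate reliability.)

66

r_full = 2(0.32)/(1 + 0.32) = 0.4848
n = r_tgt(1 − r_full) / [r_full(1 − r_tgt)] = 0.62 × 0.5152 / (0.4848 × 0.38) ≈ 1.7339
Required items = 1.7339 × 38 = 65.89, so 66 items.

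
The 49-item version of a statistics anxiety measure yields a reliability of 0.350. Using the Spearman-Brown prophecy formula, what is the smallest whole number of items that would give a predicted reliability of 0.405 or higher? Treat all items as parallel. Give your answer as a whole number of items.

62

Spearman-Brown solved for the length factor n:
n = r_target (1 − r_old) / [ r_old (1 − r_target) ]
n = [0.405 × 0.650] / [0.350 × 0.595]
  = 0.263250 / 0.208250 = 1.2641
1.2641 × 49 = 61.94 → 62 items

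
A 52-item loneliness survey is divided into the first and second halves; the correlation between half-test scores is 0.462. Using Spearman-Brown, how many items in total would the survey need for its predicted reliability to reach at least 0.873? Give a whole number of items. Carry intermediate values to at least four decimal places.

r_full = 2(0.462)/(1 + 0.462) = 0.6320
Solve Spearman-Brown for n: n = 0.873(1 − 0.6320) / [0.6320(1 − 0.873)] = 4.0026
Required items = 4.0026 × 52 = 208.14, so 209 items.

209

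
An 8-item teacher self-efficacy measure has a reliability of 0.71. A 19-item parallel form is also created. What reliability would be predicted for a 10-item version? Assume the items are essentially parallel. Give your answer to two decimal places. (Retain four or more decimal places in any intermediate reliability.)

0.75

The 19-item form is not needed; work directly from the 8-item form with n = 10/8 = 1.2500.
r_{10} = n·r / (1 + (n − 1)·r) = 0.8875 / 1.1775 ≈ 0.7537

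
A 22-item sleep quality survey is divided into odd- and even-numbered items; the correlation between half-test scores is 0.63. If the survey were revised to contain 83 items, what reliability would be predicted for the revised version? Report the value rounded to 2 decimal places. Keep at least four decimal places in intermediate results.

0.93

Full-test reliability from the split-half r: r_full = 2(0.63)/(1 + 0.63) = 0.7730
Then adjust to 83 items: n = 83/22 = 3.7727
r_new = n·r_full / (1 + (n − 1)·r_full) = 2.9163 / 3.1433 ≈ 0.9278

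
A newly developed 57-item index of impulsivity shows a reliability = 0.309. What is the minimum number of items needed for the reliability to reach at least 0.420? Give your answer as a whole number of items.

93

Rearranging the Spearman-Brown formula for n,
n = r*(1 − r) / [ r (1 − r*) ]
n = 0.420 × (1 − 0.309) / [ 0.309 × (1 − 0.420) ]
n = 0.290220 / 0.179220 ≈ 1.6194
1.6194 × 57 = 92.31 → 93 items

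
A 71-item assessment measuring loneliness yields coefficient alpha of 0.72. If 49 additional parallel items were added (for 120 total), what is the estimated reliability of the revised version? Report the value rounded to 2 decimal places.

n = 120/71 = 1.6901
Apply the Spearman-Brown prophecy formula, r' = nr / [1 + (n − 1)r]:
r_new = 1.6901·0.72 / [1 + (1.6901 − 1)·0.72]
r_new = 1.2169 / 1.4969 ≈ 0.8129

0.81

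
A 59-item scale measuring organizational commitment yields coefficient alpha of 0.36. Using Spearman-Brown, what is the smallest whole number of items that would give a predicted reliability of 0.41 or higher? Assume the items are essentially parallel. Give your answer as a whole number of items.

73

n = [0.41 × 0.64] / [0.36 × 0.59]
  = 0.2624 / 0.2124 = 1.2354
1.2354 × 59 = 72.89 → 73 items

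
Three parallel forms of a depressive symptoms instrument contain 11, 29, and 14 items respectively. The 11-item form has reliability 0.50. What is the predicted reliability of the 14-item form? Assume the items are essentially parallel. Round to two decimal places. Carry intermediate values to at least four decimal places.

0.56

Only the ratio of lengths matters: n = 14/11 = 1.2727
r_{14} = n·r / (1 + (n − 1)·r) = 0.6363 / 1.1363 ≈ 0.5600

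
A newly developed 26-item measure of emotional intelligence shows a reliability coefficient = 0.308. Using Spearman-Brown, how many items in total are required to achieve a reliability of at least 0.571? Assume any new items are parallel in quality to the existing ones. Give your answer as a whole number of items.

78

n = 0.571(1 − 0.308) / [0.308(1 − 0.571)]
  = 0.395132 / 0.132132 = 2.9904
2.9904 × 26 = 77.75 → 78 items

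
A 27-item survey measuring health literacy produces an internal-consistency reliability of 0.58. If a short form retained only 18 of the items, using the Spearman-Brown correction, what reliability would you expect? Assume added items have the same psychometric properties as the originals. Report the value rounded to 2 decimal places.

The new length is 18/27 = 0.6667 times the old.
r_new = 0.6667·0.58 / [1 + (0.6667 − 1)·0.58]
r_new = 0.3867 / 0.8067 ≈ 0.4794

0.48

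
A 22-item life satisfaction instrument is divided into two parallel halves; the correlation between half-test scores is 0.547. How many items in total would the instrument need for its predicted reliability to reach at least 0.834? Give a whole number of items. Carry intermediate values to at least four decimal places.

46

r_full = 2(0.547)/(1 + 0.547) = 0.7072
Solve Spearman-Brown for n: n = 0.834(1 − 0.7072) / [0.7072(1 − 0.834)] = 2.0801
Items = 2.0801 × 22 ≈ 45.76 → 46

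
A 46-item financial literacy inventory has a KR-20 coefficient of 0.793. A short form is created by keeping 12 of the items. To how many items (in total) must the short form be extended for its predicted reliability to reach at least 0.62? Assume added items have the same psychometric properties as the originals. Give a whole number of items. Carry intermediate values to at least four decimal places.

Short-form reliability: n = 12/46 = 0.2609; r_12 = n·r/(1+(n−1)r) ≈ 0.4999
Length factor from the short form to reach 0.62: n' = 0.62(1 − 0.4999) / [0.4999(1 − 0.62)] ≈ 1.6322
Items = 1.6322 × 12 ≈ 19.59 → 20

20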